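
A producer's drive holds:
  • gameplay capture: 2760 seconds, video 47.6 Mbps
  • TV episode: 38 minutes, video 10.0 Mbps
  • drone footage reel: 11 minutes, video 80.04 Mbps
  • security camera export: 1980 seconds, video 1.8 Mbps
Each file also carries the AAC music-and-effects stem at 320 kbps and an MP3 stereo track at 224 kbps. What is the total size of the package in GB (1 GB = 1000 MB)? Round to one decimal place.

26.8 GB

Audio total: 320 + 224 = 544 kbps = 0.544 Mbps.
gameplay capture: 48.144 Mbps × 2760 s = 132877.4 Mb
TV episode: 10.544 Mbps × 2280 s = 24040.3 Mb
drone footage reel: 80.584 Mbps × 660 s = 53185.4 Mb
security camera export: 2.344 Mbps × 1980 s = 4641.1 Mb
Total: 214744.3 Mb = 26843.0 MB.
= 26.84 GB.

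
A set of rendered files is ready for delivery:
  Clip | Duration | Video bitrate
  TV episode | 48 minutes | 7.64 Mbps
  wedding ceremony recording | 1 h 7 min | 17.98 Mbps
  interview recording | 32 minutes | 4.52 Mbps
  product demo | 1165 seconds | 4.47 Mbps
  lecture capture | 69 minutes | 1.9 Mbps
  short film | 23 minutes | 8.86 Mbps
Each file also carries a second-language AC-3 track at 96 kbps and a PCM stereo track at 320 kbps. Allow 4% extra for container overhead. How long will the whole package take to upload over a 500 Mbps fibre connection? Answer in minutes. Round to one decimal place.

Audio total: 96 + 320 = 416 kbps = 0.416 Mbps.
TV episode: 8.056 Mbps × 2880 s × 1.04 = 24129.3 Mb
wedding ceremony recording: 18.396 Mbps × 4020 s × 1.04 = 76910.0 Mb
interview recording: 4.936 Mbps × 1920 s × 1.04 = 9856.2 Mb
product demo: 4.886 Mbps × 1165 s × 1.04 = 5919.9 Mb
lecture capture: 2.316 Mbps × 4140 s × 1.04 = 9971.8 Mb
short film: 9.276 Mbps × 1380 s × 1.04 = 13312.9 Mb
Total: 140100.1 Mb = 17512.5 MB.
At 500 Mbps: 140100.1 / 500 = 280 s ≈ 4.67 minutes.

4.7 minutes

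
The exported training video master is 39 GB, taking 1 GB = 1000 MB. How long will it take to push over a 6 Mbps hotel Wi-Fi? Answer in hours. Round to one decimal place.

14.4 hours

File: 39 GB = 312000.0 Mb.
At 6 Mbps: 312000.0 / 6 = 52000.0 s ≈ 14.4 hours.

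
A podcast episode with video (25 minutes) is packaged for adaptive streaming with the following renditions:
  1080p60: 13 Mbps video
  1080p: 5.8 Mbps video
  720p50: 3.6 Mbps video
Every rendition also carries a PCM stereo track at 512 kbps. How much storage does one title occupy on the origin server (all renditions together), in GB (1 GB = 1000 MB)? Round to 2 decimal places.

4.49 GB

25 min = 1500 s
Audio: 512 kbps = 0.512 Mbps.
Sum of rendition bitrates: (13+0.512) + (5.8+0.512) + (3.6+0.512) = 23.936 Mbps.
× 1500 s = 35,904 Mb = 4,488 MB = 4.488 GB.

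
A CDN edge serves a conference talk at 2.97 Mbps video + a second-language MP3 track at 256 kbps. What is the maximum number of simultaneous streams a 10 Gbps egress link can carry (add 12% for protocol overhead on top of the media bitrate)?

Audio: 256 kbps = 0.256 Mbps.
Per-viewer media rate: 3.226 Mbps.
On the wire with 12% overhead: 3.613 Mbps.
10 Gbps = 10,000 Mbps; 10,000 / 3.613 = 2767.69 → 2767 viewers.

2767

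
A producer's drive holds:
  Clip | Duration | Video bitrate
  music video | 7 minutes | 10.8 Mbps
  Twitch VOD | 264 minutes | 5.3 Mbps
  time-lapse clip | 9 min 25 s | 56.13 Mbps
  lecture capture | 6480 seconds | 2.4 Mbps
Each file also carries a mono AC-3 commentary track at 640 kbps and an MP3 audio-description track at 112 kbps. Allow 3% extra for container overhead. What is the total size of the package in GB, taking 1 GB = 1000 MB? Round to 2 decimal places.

Audio total: 640 + 112 = 752 kbps = 0.752 Mbps.
music video: 11.552 Mbps × 420 s × 1.03 = 4997.4 Mb
Twitch VOD: 6.052 Mbps × 15840 s × 1.03 = 98739.6 Mb
time-lapse clip: 56.882 Mbps × 565 s × 1.03 = 33102.5 Mb
lecture capture: 3.152 Mbps × 6480 s × 1.03 = 21037.7 Mb
Total: 157877.2 Mb = 19734.6 MB.
= 19.73 GB.

19.73 GB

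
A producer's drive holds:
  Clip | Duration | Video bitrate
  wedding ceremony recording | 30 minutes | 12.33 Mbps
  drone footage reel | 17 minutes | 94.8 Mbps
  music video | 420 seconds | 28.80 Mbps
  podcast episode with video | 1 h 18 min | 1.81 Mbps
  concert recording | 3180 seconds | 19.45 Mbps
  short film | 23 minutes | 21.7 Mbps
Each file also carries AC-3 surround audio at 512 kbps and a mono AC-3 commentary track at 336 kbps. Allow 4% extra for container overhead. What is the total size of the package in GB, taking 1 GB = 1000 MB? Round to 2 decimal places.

31.44 GB

Audio total: 512 + 336 = 848 kbps = 0.848 Mbps.
wedding ceremony recording: 13.178 Mbps × 1800 s × 1.04 = 24669.2 Mb
drone footage reel: 95.648 Mbps × 1020 s × 1.04 = 101463.4 Mb
music video: 29.648 Mbps × 420 s × 1.04 = 12950.2 Mb
podcast episode with video: 2.658 Mbps × 4680 s × 1.04 = 12937.0 Mb
concert recording: 20.298 Mbps × 3180 s × 1.04 = 67129.5 Mb
short film: 22.548 Mbps × 1380 s × 1.04 = 32360.9 Mb
Total: 251510.3 Mb = 31438.8 MB.
= 31.44 GB.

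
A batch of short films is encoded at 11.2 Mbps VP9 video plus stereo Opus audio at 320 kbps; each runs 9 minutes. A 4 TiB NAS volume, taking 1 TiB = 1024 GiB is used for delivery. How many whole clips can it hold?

9 min = 540 s
Audio: 320 kbps = 0.320 Mbps.
Total bitrate: 11.520 Mbps.
Per item: 11.520 Mbps × 540 s = 6,221 Mb = 777.6 MB.
Capacity: 4 TiB = 35,184,372 Mb; 5655.92 items → 5655 complete.

5655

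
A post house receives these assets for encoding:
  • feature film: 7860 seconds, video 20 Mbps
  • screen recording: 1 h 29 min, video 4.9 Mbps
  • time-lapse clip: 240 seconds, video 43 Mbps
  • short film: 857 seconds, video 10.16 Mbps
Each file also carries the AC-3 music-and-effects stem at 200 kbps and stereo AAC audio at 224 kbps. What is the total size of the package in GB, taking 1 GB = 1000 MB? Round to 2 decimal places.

Audio total: 200 + 224 = 424 kbps = 0.424 Mbps.
feature film: 20.424 Mbps × 7860 s = 160532.6 Mb
screen recording: 5.324 Mbps × 5340 s = 28430.2 Mb
time-lapse clip: 43.424 Mbps × 240 s = 10421.8 Mb
short film: 10.584 Mbps × 857 s = 9070.5 Mb
Total: 208455.0 Mb = 26056.9 MB.
= 26.06 GB.

26.06 GB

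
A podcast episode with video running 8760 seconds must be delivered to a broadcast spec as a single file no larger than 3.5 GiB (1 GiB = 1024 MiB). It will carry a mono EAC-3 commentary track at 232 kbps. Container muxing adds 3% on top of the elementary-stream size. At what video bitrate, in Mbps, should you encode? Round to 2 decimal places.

3.10 Mbps

Budget: 3.5 GiB = 30064.8 Mb.
Stream payload after overhead: 30064.8 / 1.03 = 29189.1 Mb.
Total bitrate budget: 29189.1 Mb / 8760 s = 3.332 Mbps.
Audio: 232 kbps = 0.232 Mbps.
Video: 3.332 − 0.232 = 3.100 Mbps.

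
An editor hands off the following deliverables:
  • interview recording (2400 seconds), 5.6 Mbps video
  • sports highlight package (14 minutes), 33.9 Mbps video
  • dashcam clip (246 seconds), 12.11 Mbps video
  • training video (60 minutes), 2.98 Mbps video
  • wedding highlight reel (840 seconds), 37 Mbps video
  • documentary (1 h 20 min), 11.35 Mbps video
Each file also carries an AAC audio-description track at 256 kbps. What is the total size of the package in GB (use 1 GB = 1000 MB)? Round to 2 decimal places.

Audio: 256 kbps = 0.256 Mbps.
interview recording: 5.856 Mbps × 2400 s = 14054.4 Mb
sports highlight package: 34.156 Mbps × 840 s = 28691.0 Mb
dashcam clip: 12.366 Mbps × 246 s = 3042.0 Mb
training video: 3.236 Mbps × 3600 s = 11649.6 Mb
wedding highlight reel: 37.256 Mbps × 840 s = 31295.0 Mb
documentary: 11.606 Mbps × 4800 s = 55708.8 Mb
Total: 144440.9 Mb = 18055.1 MB.
= 18.06 GB.

18.06 GB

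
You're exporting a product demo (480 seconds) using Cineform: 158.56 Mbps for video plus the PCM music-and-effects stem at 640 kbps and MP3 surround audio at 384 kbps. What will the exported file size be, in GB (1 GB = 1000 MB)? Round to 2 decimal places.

Audio total: 640 + 384 = 1024 kbps = 1.024 Mbps.
Total bitrate: 158.56 + 1.024 = 159.584 Mbps.
Stream data: 159.584 Mbps × 480 s = 76600.3 Mb.
76,600 Mb ÷ 8 = 9,575 MB → 9.575 GB.

9.58 GB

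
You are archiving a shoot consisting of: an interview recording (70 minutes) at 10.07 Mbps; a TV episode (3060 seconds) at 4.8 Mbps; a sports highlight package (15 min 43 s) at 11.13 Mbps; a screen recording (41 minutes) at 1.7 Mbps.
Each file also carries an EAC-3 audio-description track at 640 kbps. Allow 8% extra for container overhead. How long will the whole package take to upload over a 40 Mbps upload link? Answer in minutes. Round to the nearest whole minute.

Audio: 640 kbps = 0.640 Mbps.
interview recording: 10.710 Mbps × 4200 s × 1.08 = 48580.6 Mb
TV episode: 5.440 Mbps × 3060 s × 1.08 = 17978.1 Mb
sports highlight package: 11.770 Mbps × 943 s × 1.08 = 11987.0 Mb
screen recording: 2.340 Mbps × 2460 s × 1.08 = 6216.9 Mb
Total: 84762.6 Mb = 10595.3 MB.
At 40 Mbps: 84762.6 / 40 = 2119 s ≈ 35.3 minutes.

35 minutes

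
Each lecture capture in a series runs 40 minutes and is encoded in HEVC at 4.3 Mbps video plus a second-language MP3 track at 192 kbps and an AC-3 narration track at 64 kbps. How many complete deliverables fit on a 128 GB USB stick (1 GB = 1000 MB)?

93

40 min = 2400 s
Audio total: 192 + 64 = 256 kbps = 0.256 Mbps.
Total bitrate: 4.556 Mbps.
Per item: 4.556 Mbps × 2400 s = 10,934 Mb = 1,367 MB.
Capacity: 128 GB = 1,024,000 Mb; 93.65 items → 93 complete.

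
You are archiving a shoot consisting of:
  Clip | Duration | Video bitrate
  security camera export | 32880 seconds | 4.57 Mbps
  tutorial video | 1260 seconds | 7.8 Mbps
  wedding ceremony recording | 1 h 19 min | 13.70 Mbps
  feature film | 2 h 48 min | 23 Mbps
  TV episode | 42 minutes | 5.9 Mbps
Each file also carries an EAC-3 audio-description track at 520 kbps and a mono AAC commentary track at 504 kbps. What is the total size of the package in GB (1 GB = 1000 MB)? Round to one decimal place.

65.6 GB

Audio total: 520 + 504 = 1024 kbps = 1.024 Mbps.
security camera export: 5.594 Mbps × 32880 s = 183930.7 Mb
tutorial video: 8.824 Mbps × 1260 s = 11118.2 Mb
wedding ceremony recording: 14.724 Mbps × 4740 s = 69791.8 Mb
feature film: 24.024 Mbps × 10080 s = 242161.9 Mb
TV episode: 6.924 Mbps × 2520 s = 17448.5 Mb
Total: 524451.1 Mb = 65556.4 MB.
= 65.56 GB.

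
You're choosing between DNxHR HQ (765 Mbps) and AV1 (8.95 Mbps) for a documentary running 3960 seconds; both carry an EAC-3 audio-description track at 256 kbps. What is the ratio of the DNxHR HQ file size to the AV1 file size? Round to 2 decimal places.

83.13

Audio: 256 kbps = 0.256 Mbps.
DNxHR HQ: 765.256 Mbps × 3960 s = 3030413.8 Mb = 352.787 GiB.
AV1: 9.206 Mbps × 3960 s = 36455.8 Mb = 4.244 GiB.
Ratio: 352.787 / 4.244 = 83.126.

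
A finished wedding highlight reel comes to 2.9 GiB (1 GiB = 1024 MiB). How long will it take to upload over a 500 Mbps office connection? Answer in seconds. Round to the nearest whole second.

50 seconds

File: 2.9 GiB = 24910.8 Mb.
At 500 Mbps: 24910.8 / 500 = 49.8 s ≈ 49.8 seconds.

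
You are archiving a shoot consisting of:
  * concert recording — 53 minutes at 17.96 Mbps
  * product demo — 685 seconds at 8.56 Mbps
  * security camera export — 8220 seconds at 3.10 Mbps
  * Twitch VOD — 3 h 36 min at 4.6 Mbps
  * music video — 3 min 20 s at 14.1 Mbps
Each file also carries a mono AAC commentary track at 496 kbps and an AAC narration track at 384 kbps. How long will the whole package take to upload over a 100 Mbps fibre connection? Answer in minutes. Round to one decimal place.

Audio total: 496 + 384 = 880 kbps = 0.880 Mbps.
concert recording: 18.840 Mbps × 3180 s = 59911.2 Mb
product demo: 9.440 Mbps × 685 s = 6466.4 Mb
security camera export: 3.980 Mbps × 8220 s = 32715.6 Mb
Twitch VOD: 5.480 Mbps × 12960 s = 71020.8 Mb
music video: 14.980 Mbps × 200 s = 2996.0 Mb
Total: 173110.0 Mb = 21638.8 MB.
At 100 Mbps: 173110.0 / 100 = 1731 s ≈ 28.9 minutes.

28.9 minutes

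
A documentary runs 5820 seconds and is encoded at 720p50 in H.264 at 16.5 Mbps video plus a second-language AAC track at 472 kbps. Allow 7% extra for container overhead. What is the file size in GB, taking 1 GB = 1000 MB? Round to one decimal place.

Audio: 472 kbps = 0.472 Mbps.
Total bitrate: 16.5 + 0.472 = 16.972 Mbps.
Stream data: 16.972 Mbps × 5820 s = 98777.0 Mb.
With 7% container overhead: ×1.07.
105,691 Mb ÷ 8 = 13,211 MB → 13.21 GB.

13.2 GB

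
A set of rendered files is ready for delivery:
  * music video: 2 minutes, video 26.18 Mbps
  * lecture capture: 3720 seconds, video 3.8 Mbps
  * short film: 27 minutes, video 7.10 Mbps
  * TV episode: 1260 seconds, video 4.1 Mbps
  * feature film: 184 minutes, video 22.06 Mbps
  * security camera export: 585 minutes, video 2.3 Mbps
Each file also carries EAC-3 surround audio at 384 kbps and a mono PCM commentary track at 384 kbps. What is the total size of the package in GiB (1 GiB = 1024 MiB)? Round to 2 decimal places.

Audio total: 384 + 384 = 768 kbps = 0.768 Mbps.
music video: 26.948 Mbps × 120 s = 3233.8 Mb
lecture capture: 4.568 Mbps × 3720 s = 16993.0 Mb
short film: 7.868 Mbps × 1620 s = 12746.2 Mb
TV episode: 4.868 Mbps × 1260 s = 6133.7 Mb
feature film: 22.828 Mbps × 11040 s = 252021.1 Mb
security camera export: 3.068 Mbps × 35100 s = 107686.8 Mb
Total: 398814.5 Mb = 49851.8 MB.
= 46.43 GiB.

46.43 GiB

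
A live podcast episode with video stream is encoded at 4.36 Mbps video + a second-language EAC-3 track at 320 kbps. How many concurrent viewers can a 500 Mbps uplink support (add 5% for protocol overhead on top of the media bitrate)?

Audio: 320 kbps = 0.320 Mbps.
Per-viewer media rate: 4.680 Mbps.
On the wire with 5% overhead: 4.914 Mbps.
500 Mbps = 500.0 Mbps; 500.0 / 4.914 = 101.75 → 101 viewers.

101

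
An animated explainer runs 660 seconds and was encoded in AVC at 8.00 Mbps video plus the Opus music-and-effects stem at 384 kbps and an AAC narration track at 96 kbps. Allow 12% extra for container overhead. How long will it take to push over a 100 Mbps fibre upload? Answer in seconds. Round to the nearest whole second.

Audio total: 384 + 96 = 480 kbps = 0.480 Mbps.
Total bitrate: 8.480 Mbps.
File: 8.480 Mbps × 660 s = 5596.8 Mb.
With 12% container overhead: ×1.12. → 6268.4 Mb.
At 100 Mbps: 6268.4 / 100 = 62.7 s ≈ 62.7 seconds.

63 seconds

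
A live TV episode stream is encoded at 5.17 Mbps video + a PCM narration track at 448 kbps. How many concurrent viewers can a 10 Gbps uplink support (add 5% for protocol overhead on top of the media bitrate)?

Audio: 448 kbps = 0.448 Mbps.
Per-viewer media rate: 5.618 Mbps.
On the wire with 5% overhead: 5.899 Mbps.
10 Gbps = 10,000 Mbps; 10,000 / 5.899 = 1695.23 → 1695 viewers.

1695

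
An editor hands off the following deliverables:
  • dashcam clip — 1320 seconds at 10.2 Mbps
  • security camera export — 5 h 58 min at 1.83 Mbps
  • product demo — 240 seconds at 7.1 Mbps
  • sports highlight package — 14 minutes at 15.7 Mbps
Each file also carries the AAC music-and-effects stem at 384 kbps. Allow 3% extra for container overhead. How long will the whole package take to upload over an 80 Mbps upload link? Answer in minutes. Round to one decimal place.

16.5 minutes

Audio: 384 kbps = 0.384 Mbps.
dashcam clip: 10.584 Mbps × 1320 s × 1.03 = 14390.0 Mb
security camera export: 2.214 Mbps × 21480 s × 1.03 = 48983.4 Mb
product demo: 7.484 Mbps × 240 s × 1.03 = 1850.0 Mb
sports highlight package: 16.084 Mbps × 840 s × 1.03 = 13915.9 Mb
Total: 79139.3 Mb = 9892.4 MB.
At 80 Mbps: 79139.3 / 80 = 989 s ≈ 16.5 minutes.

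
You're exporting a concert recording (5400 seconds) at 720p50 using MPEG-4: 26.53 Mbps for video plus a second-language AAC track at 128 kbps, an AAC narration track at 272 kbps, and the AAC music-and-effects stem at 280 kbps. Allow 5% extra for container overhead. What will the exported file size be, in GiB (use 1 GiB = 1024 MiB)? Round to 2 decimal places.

Audio total: 128 + 272 + 280 = 680 kbps = 0.680 Mbps.
Total bitrate: 26.53 + 0.680 = 27.210 Mbps.
Stream data: 27.210 Mbps × 5400 s = 146934.0 Mb.
With 5% container overhead: ×1.05.
154,281 Mb = 19,285,087,500 bytes ÷ 1,073,741,824 = 17.96 GiB.

17.96 GiB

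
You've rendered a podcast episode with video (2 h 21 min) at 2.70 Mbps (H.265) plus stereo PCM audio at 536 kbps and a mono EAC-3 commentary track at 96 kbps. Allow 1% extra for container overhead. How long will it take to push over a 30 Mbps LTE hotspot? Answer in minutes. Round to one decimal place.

2 h 21 min = 141 min = 8460 s
Audio total: 536 + 96 = 632 kbps = 0.632 Mbps.
Total bitrate: 3.332 Mbps.
File: 3.332 Mbps × 8460 s = 28188.7 Mb.
With 1% container overhead: ×1.01. → 28470.6 Mb.
At 30 Mbps: 28470.6 / 30 = 949.0 s ≈ 15.8 minutes.

15.8 minutes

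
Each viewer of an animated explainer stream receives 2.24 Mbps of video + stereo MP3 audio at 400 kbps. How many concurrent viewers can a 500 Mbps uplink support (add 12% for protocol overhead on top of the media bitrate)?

169

Audio: 400 kbps = 0.400 Mbps.
Per-viewer media rate: 2.640 Mbps.
On the wire with 12% overhead: 2.957 Mbps.
500 Mbps = 500.0 Mbps; 500.0 / 2.957 = 169.10 → 169 viewers.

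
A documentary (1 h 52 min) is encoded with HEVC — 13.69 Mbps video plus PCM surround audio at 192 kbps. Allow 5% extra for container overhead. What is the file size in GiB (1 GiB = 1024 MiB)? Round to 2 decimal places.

1 h 52 min = 112 min = 6720 s
Audio: 192 kbps = 0.192 Mbps.
Total bitrate: 13.69 + 0.192 = 13.882 Mbps.
Stream data: 13.882 Mbps × 6720 s = 93287.0 Mb.
With 5% container overhead: ×1.05.
97,951 Mb = 12,243,924,000 bytes ÷ 1,073,741,824 = 11.40 GiB.

11.40 GiB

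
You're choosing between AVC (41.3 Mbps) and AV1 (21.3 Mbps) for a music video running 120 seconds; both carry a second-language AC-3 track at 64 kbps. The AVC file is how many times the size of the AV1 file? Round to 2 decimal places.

Audio: 64 kbps = 0.064 Mbps.
AVC: 41.364 Mbps × 120 s = 4963.7 Mb = 0.620 GB.
AV1: 21.364 Mbps × 120 s = 2563.7 Mb = 0.320 GB.
Ratio: 0.620 / 0.320 = 1.936.

1.94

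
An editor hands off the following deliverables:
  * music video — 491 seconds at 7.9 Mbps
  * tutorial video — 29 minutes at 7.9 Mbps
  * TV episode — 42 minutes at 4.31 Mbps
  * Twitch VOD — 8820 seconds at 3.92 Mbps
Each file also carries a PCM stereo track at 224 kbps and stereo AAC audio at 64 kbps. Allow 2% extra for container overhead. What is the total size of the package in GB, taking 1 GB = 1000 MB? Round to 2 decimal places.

Audio total: 224 + 64 = 288 kbps = 0.288 Mbps.
music video: 8.188 Mbps × 491 s × 1.02 = 4100.7 Mb
tutorial video: 8.188 Mbps × 1740 s × 1.02 = 14532.1 Mb
TV episode: 4.598 Mbps × 2520 s × 1.02 = 11818.7 Mb
Twitch VOD: 4.208 Mbps × 8820 s × 1.02 = 37856.9 Mb
Total: 68308.3 Mb = 8538.5 MB.
= 8.539 GB.

8.54 GB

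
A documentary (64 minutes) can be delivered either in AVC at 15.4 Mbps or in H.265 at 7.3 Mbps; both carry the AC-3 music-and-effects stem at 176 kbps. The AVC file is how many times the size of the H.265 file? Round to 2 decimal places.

2.08

64 min = 3840 s
Audio: 176 kbps = 0.176 Mbps.
AVC: 15.576 Mbps × 3840 s = 59811.8 Mb = 7.476 GB.
H.265: 7.476 Mbps × 3840 s = 28707.8 Mb = 3.588 GB.
Ratio: 7.476 / 3.588 = 2.083.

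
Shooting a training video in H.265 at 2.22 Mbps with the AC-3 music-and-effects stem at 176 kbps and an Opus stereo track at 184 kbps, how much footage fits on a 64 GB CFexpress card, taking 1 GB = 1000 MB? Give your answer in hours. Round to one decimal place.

55.1 hours

Audio total: 176 + 184 = 360 kbps = 0.360 Mbps.
Total bitrate: 2.22 + 0.360 = 2.580 Mbps.
Capacity: 64 GB = 512,000 Mb.
Recording time: 512,000 / 2.580 = 198,450 s ≈ 55.1 hours.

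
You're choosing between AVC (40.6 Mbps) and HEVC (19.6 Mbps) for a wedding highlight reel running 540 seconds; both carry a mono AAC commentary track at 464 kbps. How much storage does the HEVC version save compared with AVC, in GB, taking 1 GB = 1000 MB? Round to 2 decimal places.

Audio: 464 kbps = 0.464 Mbps.
AVC: 41.064 Mbps × 540 s = 22174.6 Mb = 2.772 GB.
HEVC: 20.064 Mbps × 540 s = 10834.6 Mb = 1.354 GB.
Saving: 2.772 − 1.354 = 1.417 GB.

1.42 GB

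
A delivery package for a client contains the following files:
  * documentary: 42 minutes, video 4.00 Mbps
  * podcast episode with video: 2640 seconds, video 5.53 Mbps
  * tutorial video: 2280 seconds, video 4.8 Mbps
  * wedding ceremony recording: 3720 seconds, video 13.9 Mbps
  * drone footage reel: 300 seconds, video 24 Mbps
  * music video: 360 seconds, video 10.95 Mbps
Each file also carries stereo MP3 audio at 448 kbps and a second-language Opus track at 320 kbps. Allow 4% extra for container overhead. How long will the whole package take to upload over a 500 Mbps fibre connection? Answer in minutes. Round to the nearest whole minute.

Audio total: 448 + 320 = 768 kbps = 0.768 Mbps.
documentary: 4.768 Mbps × 2520 s × 1.04 = 12496.0 Mb
podcast episode with video: 6.298 Mbps × 2640 s × 1.04 = 17291.8 Mb
tutorial video: 5.568 Mbps × 2280 s × 1.04 = 13202.8 Mb
wedding ceremony recording: 14.668 Mbps × 3720 s × 1.04 = 56747.6 Mb
drone footage reel: 24.768 Mbps × 300 s × 1.04 = 7727.6 Mb
music video: 11.718 Mbps × 360 s × 1.04 = 4387.2 Mb
Total: 111853.0 Mb = 13981.6 MB.
At 500 Mbps: 111853.0 / 500 = 224 s ≈ 3.73 minutes.

4 minutes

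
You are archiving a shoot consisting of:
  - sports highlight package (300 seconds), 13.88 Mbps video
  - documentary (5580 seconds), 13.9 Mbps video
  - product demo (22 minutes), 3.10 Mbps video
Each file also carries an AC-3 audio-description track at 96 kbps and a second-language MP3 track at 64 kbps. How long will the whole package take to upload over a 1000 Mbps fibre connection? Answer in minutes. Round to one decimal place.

1.4 minutes

Audio total: 96 + 64 = 160 kbps = 0.160 Mbps.
sports highlight package: 14.040 Mbps × 300 s = 4212.0 Mb
documentary: 14.060 Mbps × 5580 s = 78454.8 Mb
product demo: 3.260 Mbps × 1320 s = 4303.2 Mb
Total: 86970.0 Mb = 10871.2 MB.
At 1000 Mbps: 86970.0 / 1000 = 87 s ≈ 1.45 minutes.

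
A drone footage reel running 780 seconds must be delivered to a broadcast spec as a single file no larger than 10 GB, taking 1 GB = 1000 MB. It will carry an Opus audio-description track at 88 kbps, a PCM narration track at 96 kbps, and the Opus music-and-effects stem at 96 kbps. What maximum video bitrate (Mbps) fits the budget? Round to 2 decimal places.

102.28 Mbps

Budget: 10 GB = 80000.0 Mb.
Total bitrate budget: 80000.0 Mb / 780 s = 102.564 Mbps.
Audio total: 88 + 96 + 96 = 280 kbps = 0.280 Mbps.
Video: 102.564 − 0.280 = 102.284 Mbps.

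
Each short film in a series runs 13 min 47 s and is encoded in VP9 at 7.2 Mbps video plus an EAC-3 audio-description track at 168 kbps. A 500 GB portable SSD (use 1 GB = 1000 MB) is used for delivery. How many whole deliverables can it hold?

656

13 min 47 s = 827 s
Audio: 168 kbps = 0.168 Mbps.
Total bitrate: 7.368 Mbps.
Per item: 7.368 Mbps × 827 s = 6,093 Mb = 761.7 MB.
Capacity: 500 GB = 4,000,000 Mb; 656.45 items → 656 complete.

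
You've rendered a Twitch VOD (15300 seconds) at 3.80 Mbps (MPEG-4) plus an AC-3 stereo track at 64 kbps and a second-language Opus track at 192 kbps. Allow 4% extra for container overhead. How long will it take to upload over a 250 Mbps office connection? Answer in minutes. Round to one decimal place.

4.3 minutes

Audio total: 64 + 192 = 256 kbps = 0.256 Mbps.
Total bitrate: 4.056 Mbps.
File: 4.056 Mbps × 15300 s = 62056.8 Mb.
With 4% container overhead: ×1.04. → 64539.1 Mb.
At 250 Mbps: 64539.1 / 250 = 258.2 s ≈ 4.3 minutes.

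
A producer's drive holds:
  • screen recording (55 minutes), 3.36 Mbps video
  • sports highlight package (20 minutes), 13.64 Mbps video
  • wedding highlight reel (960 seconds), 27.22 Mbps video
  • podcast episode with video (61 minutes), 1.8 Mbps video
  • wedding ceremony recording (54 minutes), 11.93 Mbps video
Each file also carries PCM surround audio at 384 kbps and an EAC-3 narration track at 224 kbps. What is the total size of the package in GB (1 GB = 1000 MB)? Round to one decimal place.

13.3 GB

Audio total: 384 + 224 = 608 kbps = 0.608 Mbps.
screen recording: 3.968 Mbps × 3300 s = 13094.4 Mb
sports highlight package: 14.248 Mbps × 1200 s = 17097.6 Mb
wedding highlight reel: 27.828 Mbps × 960 s = 26714.9 Mb
podcast episode with video: 2.408 Mbps × 3660 s = 8813.3 Mb
wedding ceremony recording: 12.538 Mbps × 3240 s = 40623.1 Mb
Total: 106343.3 Mb = 13292.9 MB.
= 13.29 GB.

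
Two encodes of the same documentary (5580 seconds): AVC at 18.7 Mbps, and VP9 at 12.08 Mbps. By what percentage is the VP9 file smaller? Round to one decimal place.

AVC: 18.700 Mbps × 5580 s = 104346.0 Mb = 13.043 GB.
VP9: 12.080 Mbps × 5580 s = 67406.4 Mb = 8.426 GB.
Reduction: (1 − 8.426/13.043) × 100 = 35.40%.

35.4%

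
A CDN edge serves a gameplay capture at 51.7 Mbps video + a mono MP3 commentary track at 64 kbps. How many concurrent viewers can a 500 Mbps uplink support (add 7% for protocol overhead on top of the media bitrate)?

9

Audio: 64 kbps = 0.064 Mbps.
Per-viewer media rate: 51.764 Mbps.
On the wire with 7% overhead: 55.387 Mbps.
500 Mbps = 500.0 Mbps; 500.0 / 55.387 = 9.03 → 9 viewers.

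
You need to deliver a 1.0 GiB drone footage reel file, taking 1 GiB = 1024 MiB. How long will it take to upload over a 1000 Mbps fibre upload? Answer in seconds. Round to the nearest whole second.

File: 1.0 GiB = 8589.9 Mb.
At 1000 Mbps: 8589.9 / 1000 = 8.6 s ≈ 8.59 seconds.

9 seconds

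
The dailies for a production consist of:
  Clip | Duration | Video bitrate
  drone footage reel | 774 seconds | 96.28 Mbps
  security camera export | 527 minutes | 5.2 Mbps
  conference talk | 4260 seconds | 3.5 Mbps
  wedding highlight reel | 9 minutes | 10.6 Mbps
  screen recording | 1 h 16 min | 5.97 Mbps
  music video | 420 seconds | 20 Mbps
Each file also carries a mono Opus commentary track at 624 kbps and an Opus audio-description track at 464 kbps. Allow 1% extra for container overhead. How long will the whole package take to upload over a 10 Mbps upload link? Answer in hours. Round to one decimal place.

Audio total: 624 + 464 = 1088 kbps = 1.088 Mbps.
drone footage reel: 97.368 Mbps × 774 s × 1.01 = 76116.5 Mb
security camera export: 6.288 Mbps × 31620 s × 1.01 = 200814.8 Mb
conference talk: 4.588 Mbps × 4260 s × 1.01 = 19740.3 Mb
wedding highlight reel: 11.688 Mbps × 540 s × 1.01 = 6374.6 Mb
screen recording: 7.058 Mbps × 4560 s × 1.01 = 32506.3 Mb
music video: 21.088 Mbps × 420 s × 1.01 = 8945.5 Mb
Total: 344498.1 Mb = 43062.3 MB.
At 10 Mbps: 344498.1 / 10 = 34450 s ≈ 9.57 hours.

9.6 hours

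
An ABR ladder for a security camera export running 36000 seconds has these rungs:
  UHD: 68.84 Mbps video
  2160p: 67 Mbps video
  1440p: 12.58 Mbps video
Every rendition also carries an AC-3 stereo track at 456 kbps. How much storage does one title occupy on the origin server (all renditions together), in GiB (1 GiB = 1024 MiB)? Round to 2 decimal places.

627.75 GiB

Audio: 456 kbps = 0.456 Mbps.
Sum of rendition bitrates: (68.84+0.456) + (67+0.456) + (12.58+0.456) = 149.788 Mbps.
× 36000 s = 5,392,368 Mb = 674,046 MB = 627.8 GiB.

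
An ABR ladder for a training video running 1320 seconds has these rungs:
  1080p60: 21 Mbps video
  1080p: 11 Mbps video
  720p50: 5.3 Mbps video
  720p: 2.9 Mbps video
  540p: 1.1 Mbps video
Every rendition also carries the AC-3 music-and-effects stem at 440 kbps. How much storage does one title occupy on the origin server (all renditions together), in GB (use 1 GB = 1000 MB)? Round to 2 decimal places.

Audio: 440 kbps = 0.440 Mbps.
Sum of rendition bitrates: (21+0.440) + (11+0.440) + (5.3+0.440) + (2.9+0.440) + (1.1+0.440) = 43.500 Mbps.
× 1320 s = 57,420 Mb = 7,178 MB = 7.178 GB.

7.18 GB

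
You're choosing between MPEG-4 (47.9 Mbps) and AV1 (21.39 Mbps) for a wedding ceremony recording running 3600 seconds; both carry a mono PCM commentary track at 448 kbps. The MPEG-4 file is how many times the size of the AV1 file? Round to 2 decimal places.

2.21

Audio: 448 kbps = 0.448 Mbps.
MPEG-4: 48.348 Mbps × 3600 s = 174052.8 Mb = 20.262 GiB.
AV1: 21.838 Mbps × 3600 s = 78616.8 Mb = 9.152 GiB.
Ratio: 20.262 / 9.152 = 2.214.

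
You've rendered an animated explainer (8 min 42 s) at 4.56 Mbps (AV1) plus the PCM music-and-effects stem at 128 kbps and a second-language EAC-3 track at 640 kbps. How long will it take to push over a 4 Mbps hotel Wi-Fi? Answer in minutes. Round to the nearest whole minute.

8 min 42 s = 522 s
Audio total: 128 + 640 = 768 kbps = 0.768 Mbps.
Total bitrate: 5.328 Mbps.
File: 5.328 Mbps × 522 s = 2781.2 Mb.
At 4 Mbps: 2781.2 / 4 = 695.3 s ≈ 11.6 minutes.

12 minutes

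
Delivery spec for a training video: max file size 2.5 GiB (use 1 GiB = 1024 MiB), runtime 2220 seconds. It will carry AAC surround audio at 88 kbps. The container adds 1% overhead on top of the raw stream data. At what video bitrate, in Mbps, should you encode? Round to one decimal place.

9.5 Mbps

Budget: 2.5 GiB = 21474.8 Mb.
Stream payload after overhead: 21474.8 / 1.01 = 21262.2 Mb.
Total bitrate budget: 21262.2 Mb / 2220 s = 9.578 Mbps.
Audio: 88 kbps = 0.088 Mbps.
Video: 9.578 − 0.088 = 9.490 Mbps.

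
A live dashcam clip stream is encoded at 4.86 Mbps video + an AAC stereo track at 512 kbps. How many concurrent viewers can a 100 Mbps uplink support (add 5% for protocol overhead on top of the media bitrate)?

Audio: 512 kbps = 0.512 Mbps.
Per-viewer media rate: 5.372 Mbps.
On the wire with 5% overhead: 5.641 Mbps.
100 Mbps = 100.0 Mbps; 100.0 / 5.641 = 17.73 → 17 viewers.

17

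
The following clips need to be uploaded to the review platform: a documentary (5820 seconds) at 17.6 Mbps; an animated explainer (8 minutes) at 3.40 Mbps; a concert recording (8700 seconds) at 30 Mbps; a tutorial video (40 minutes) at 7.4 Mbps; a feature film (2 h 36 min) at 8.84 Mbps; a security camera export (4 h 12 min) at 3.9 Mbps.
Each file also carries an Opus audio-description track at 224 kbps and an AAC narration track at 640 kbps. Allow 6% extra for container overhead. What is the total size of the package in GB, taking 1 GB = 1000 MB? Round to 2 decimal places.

74.30 GB

Audio total: 224 + 640 = 864 kbps = 0.864 Mbps.
documentary: 18.464 Mbps × 5820 s × 1.06 = 113908.1 Mb
animated explainer: 4.264 Mbps × 480 s × 1.06 = 2169.5 Mb
concert recording: 30.864 Mbps × 8700 s × 1.06 = 284627.8 Mb
tutorial video: 8.264 Mbps × 2400 s × 1.06 = 21023.6 Mb
feature film: 9.704 Mbps × 9360 s × 1.06 = 96279.2 Mb
security camera export: 4.764 Mbps × 15120 s × 1.06 = 76353.6 Mb
Total: 594361.8 Mb = 74295.2 MB.
= 74.30 GB.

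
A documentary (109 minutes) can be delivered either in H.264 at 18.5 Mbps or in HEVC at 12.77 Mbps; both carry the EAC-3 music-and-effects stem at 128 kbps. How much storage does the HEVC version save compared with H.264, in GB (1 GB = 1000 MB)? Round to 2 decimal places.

109 min = 6540 s
Audio: 128 kbps = 0.128 Mbps.
H.264: 18.628 Mbps × 6540 s = 121827.1 Mb = 15.228 GB.
HEVC: 12.898 Mbps × 6540 s = 84352.9 Mb = 10.544 GB.
Saving: 15.228 − 10.544 = 4.684 GB.

4.68 GB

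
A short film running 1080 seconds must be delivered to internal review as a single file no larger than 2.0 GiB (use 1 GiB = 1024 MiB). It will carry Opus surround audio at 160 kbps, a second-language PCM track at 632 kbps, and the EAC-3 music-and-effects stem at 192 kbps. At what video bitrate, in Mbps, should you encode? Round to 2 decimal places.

14.92 Mbps

Budget: 2.0 GiB = 17179.9 Mb.
Total bitrate budget: 17179.9 Mb / 1080 s = 15.907 Mbps.
Audio total: 160 + 632 + 192 = 984 kbps = 0.984 Mbps.
Video: 15.907 − 0.984 = 14.923 Mbps.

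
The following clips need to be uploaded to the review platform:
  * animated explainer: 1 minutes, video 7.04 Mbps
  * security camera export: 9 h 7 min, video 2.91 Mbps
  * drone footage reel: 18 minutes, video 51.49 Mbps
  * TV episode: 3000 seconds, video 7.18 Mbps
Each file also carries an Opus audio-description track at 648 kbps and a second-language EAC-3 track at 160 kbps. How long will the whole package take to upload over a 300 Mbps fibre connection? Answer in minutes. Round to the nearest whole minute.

11 minutes

Audio total: 648 + 160 = 808 kbps = 0.808 Mbps.
animated explainer: 7.848 Mbps × 60 s = 470.9 Mb
security camera export: 3.718 Mbps × 32820 s = 122024.8 Mb
drone footage reel: 52.298 Mbps × 1080 s = 56481.8 Mb
TV episode: 7.988 Mbps × 3000 s = 23964.0 Mb
Total: 202941.5 Mb = 25367.7 MB.
At 300 Mbps: 202941.5 / 300 = 676 s ≈ 11.3 minutes.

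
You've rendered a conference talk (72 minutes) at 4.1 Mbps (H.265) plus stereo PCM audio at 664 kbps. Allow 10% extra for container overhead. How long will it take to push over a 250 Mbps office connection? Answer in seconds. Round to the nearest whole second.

72 min = 4320 s
Audio: 664 kbps = 0.664 Mbps.
Total bitrate: 4.764 Mbps.
File: 4.764 Mbps × 4320 s = 20580.5 Mb.
With 10% container overhead: ×1.10. → 22638.5 Mb.
At 250 Mbps: 22638.5 / 250 = 90.6 s ≈ 90.6 seconds.

91 seconds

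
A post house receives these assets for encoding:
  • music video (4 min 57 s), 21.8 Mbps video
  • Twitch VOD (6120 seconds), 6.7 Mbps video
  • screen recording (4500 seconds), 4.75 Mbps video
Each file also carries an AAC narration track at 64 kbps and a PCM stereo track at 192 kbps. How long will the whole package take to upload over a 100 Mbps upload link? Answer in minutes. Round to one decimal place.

Audio total: 64 + 192 = 256 kbps = 0.256 Mbps.
music video: 22.056 Mbps × 297 s = 6550.6 Mb
Twitch VOD: 6.956 Mbps × 6120 s = 42570.7 Mb
screen recording: 5.006 Mbps × 4500 s = 22527.0 Mb
Total: 71648.4 Mb = 8956.0 MB.
At 100 Mbps: 71648.4 / 100 = 716 s ≈ 11.9 minutes.

11.9 minutes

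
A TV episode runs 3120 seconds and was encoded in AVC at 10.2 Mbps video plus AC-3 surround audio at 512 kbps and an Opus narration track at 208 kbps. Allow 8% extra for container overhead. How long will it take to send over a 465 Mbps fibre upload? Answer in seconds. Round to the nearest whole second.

Audio total: 512 + 208 = 720 kbps = 0.720 Mbps.
Total bitrate: 10.920 Mbps.
File: 10.920 Mbps × 3120 s = 34070.4 Mb.
With 8% container overhead: ×1.08. → 36796.0 Mb.
At 465 Mbps: 36796.0 / 465 = 79.1 s ≈ 79.1 seconds.

79 seconds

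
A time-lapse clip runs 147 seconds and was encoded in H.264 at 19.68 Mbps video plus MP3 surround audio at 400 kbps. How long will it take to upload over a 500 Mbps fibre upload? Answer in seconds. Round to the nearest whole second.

6 seconds

Audio: 400 kbps = 0.400 Mbps.
Total bitrate: 20.080 Mbps.
File: 20.080 Mbps × 147 s = 2951.8 Mb.
At 500 Mbps: 2951.8 / 500 = 5.9 s ≈ 5.9 seconds.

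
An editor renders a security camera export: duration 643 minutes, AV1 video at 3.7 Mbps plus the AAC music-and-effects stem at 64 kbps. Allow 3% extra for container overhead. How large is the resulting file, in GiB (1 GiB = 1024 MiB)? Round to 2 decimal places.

17.41 GiB

643 min = 38580 s
Audio: 64 kbps = 0.064 Mbps.
Total bitrate: 3.7 + 0.064 = 3.764 Mbps.
Stream data: 3.764 Mbps × 38580 s = 145215.1 Mb.
With 3% container overhead: ×1.03.
149,572 Mb = 18,696,446,700 bytes ÷ 1,073,741,824 = 17.41 GiB.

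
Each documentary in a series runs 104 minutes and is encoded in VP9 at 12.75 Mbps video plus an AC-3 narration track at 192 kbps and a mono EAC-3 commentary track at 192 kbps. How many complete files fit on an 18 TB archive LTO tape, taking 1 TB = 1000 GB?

104 min = 6240 s
Audio total: 192 + 192 = 384 kbps = 0.384 Mbps.
Total bitrate: 13.134 Mbps.
Per item: 13.134 Mbps × 6240 s = 81,956 Mb = 10,245 MB.
Capacity: 18 TB = 144,000,000 Mb; 1757.04 items → 1757 complete.

1757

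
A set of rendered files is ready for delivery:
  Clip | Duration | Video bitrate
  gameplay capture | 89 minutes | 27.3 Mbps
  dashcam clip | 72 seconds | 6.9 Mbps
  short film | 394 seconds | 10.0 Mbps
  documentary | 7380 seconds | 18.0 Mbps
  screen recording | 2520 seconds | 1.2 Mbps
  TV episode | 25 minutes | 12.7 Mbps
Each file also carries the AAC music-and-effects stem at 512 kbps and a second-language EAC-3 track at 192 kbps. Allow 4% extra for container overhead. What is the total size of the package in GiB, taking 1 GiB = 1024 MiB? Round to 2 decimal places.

38.41 GiB

Audio total: 512 + 192 = 704 kbps = 0.704 Mbps.
gameplay capture: 28.004 Mbps × 5340 s × 1.04 = 155523.0 Mb
dashcam clip: 7.604 Mbps × 72 s × 1.04 = 569.4 Mb
short film: 10.704 Mbps × 394 s × 1.04 = 4386.1 Mb
documentary: 18.704 Mbps × 7380 s × 1.04 = 143556.9 Mb
screen recording: 1.904 Mbps × 2520 s × 1.04 = 4990.0 Mb
TV episode: 13.404 Mbps × 1500 s × 1.04 = 20910.2 Mb
Total: 329935.7 Mb = 41242.0 MB.
= 38.41 GiB.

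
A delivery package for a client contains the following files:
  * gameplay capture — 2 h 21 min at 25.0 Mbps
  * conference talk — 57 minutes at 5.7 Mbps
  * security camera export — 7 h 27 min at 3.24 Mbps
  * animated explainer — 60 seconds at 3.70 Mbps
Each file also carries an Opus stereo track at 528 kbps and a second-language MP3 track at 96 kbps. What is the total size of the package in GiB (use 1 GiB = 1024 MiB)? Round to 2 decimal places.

39.85 GiB

Audio total: 528 + 96 = 624 kbps = 0.624 Mbps.
gameplay capture: 25.624 Mbps × 8460 s = 216779.0 Mb
conference talk: 6.324 Mbps × 3420 s = 21628.1 Mb
security camera export: 3.864 Mbps × 26820 s = 103632.5 Mb
animated explainer: 4.324 Mbps × 60 s = 259.4 Mb
Total: 342299.0 Mb = 42787.4 MB.
= 39.85 GiB.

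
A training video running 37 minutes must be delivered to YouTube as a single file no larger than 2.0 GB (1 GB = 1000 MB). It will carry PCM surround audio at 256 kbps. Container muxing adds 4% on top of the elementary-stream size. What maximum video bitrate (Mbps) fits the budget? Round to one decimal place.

6.7 Mbps

Budget: 2.0 GB = 16000.0 Mb.
Stream payload after overhead: 16000.0 / 1.04 = 15384.6 Mb.
37 min = 2220 s
Total bitrate budget: 15384.6 Mb / 2220 s = 6.930 Mbps.
Audio: 256 kbps = 0.256 Mbps.
Video: 6.930 − 0.256 = 6.674 Mbps.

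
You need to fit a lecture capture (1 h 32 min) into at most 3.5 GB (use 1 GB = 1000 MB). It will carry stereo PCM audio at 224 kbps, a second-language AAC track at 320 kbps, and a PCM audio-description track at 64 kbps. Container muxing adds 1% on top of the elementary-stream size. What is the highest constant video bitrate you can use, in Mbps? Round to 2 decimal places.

4.41 Mbps

Budget: 3.5 GB = 28000.0 Mb.
Stream payload after overhead: 28000.0 / 1.01 = 27722.8 Mb.
1 h 32 min = 92 min = 5520 s
Total bitrate budget: 27722.8 Mb / 5520 s = 5.022 Mbps.
Audio total: 224 + 320 + 64 = 608 kbps = 0.608 Mbps.
Video: 5.022 − 0.608 = 4.414 Mbps.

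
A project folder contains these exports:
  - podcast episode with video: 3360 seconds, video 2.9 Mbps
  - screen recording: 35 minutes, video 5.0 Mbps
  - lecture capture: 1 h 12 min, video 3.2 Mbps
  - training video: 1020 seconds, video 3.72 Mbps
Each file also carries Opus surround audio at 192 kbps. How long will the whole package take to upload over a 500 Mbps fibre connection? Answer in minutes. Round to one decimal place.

1.3 minutes

Audio: 192 kbps = 0.192 Mbps.
podcast episode with video: 3.092 Mbps × 3360 s = 10389.1 Mb
screen recording: 5.192 Mbps × 2100 s = 10903.2 Mb
lecture capture: 3.392 Mbps × 4320 s = 14653.4 Mb
training video: 3.912 Mbps × 1020 s = 3990.2 Mb
Total: 39936.0 Mb = 4992.0 MB.
At 500 Mbps: 39936.0 / 500 = 80 s ≈ 1.33 minutes.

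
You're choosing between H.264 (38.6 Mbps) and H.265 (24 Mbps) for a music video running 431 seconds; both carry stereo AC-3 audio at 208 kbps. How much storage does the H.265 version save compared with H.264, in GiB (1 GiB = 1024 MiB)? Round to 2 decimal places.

Audio: 208 kbps = 0.208 Mbps.
H.264: 38.808 Mbps × 431 s = 16726.2 Mb = 1.947 GiB.
H.265: 24.208 Mbps × 431 s = 10433.6 Mb = 1.215 GiB.
Saving: 1.947 − 1.215 = 0.733 GiB.

0.73 GiB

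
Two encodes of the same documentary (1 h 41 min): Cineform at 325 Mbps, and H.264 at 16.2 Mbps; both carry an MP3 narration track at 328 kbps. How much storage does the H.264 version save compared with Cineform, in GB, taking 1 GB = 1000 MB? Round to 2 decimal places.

233.92 GB

1 h 41 min = 101 min = 6060 s
Audio: 328 kbps = 0.328 Mbps.
Cineform: 325.328 Mbps × 6060 s = 1971487.7 Mb = 246.436 GB.
H.264: 16.528 Mbps × 6060 s = 100159.7 Mb = 12.520 GB.
Saving: 246.436 − 12.520 = 233.916 GB.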